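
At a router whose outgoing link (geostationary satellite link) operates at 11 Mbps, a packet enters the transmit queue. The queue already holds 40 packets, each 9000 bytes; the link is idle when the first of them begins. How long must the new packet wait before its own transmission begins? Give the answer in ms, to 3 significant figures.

262 ms

Each queued packet: L/R = 72000/11000000 = 6.54545 ms.
40 queued → 261.818 ms.
Queuing delay = 262 ms.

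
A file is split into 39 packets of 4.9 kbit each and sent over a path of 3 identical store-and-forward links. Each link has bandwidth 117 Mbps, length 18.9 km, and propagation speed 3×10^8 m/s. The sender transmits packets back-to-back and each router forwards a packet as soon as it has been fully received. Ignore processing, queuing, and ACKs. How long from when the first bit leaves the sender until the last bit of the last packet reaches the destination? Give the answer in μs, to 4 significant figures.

1906 μs

Per-hop transmission t_tx = L/R = 4900/117000000 = 41.8803 μs.
Per-hop propagation t_prop = 18900/300000000 = 63 μs.
Pipeline fill: first packet needs 3·t_tx to clear all hops; remaining 38 packets each add one t_tx.
Total = (3+39-1)·t_tx + 3·t_prop = 41·41.8803 + 3·63 = 1906 μs.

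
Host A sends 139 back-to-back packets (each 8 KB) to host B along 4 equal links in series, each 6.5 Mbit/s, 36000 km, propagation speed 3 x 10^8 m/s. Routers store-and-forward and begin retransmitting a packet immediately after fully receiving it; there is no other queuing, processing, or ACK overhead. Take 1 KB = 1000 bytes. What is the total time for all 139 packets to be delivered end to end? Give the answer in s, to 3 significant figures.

1.88 s

Per-hop transmission t_tx = L/R = 64000/6500000 = 0.00984615 s.
Per-hop propagation t_prop = 36000000/300000000 = 0.12 s.
Pipeline fill: first packet needs 4·t_tx to clear all hops; remaining 138 packets each add one t_tx.
Total = (4+139-1)·t_tx + 4·t_prop = 142·0.00984615 + 4·0.12 = 1.88 s.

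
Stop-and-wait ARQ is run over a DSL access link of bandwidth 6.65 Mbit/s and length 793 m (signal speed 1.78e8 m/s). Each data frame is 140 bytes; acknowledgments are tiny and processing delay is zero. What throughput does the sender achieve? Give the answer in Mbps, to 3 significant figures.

6.32 Mbps

t_tx = L/R = 1120/6650000 = 0.000168421 s.
t_prop = 793/178000000 = 4.45506e-06 s; RTT = 8.91011e-06 s.
Cycle = t_tx + RTT = 0.000177331 s.
Throughput = L / cycle = 1120 / 0.000177331 = 6.32 Mbps.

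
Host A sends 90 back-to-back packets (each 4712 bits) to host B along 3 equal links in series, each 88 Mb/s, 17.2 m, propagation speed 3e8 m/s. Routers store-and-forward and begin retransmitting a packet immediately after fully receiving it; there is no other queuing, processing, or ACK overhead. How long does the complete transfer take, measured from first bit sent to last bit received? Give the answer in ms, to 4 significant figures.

Per-hop transmission t_tx = L/R = 4712/88000000 = 0.0535455 ms.
Per-hop propagation t_prop = 17.2/300000000 = 5.73333e-05 ms.
Pipeline fill: first packet needs 3·t_tx to clear all hops; remaining 89 packets each add one t_tx.
Total = (3+90-1)·t_tx + 3·t_prop = 92·0.0535455 + 3·5.73333e-05 = 4.926 ms.

4.926 ms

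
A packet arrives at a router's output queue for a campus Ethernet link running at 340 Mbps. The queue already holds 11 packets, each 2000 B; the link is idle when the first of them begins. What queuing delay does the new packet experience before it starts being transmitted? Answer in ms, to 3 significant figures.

Each queued packet: L/R = 16000/340000000 = 0.0470588 ms.
11 queued → 0.517647 ms.
Queuing delay = 0.518 ms.

0.518 ms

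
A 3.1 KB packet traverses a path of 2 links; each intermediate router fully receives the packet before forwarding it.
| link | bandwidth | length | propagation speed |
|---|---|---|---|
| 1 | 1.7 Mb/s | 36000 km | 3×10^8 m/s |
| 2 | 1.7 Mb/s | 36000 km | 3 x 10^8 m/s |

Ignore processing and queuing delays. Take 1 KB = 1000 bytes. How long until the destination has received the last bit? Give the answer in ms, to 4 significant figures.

L = 24800 bits.
Transmission delay per hop = L/R = 24800/1700000 = 14.5882 ms; 2 hops → 29.1765 ms.
Propagation delays (d/s per hop): 120, 120 ms; sum = 240 ms.
End-to-end = 269.2 ms.

269.2 ms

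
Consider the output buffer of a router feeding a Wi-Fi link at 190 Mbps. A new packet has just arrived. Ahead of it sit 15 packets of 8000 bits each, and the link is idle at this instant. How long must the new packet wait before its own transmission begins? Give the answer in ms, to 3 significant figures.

Each queued packet: L/R = 8000/190000000 = 0.0421053 ms.
15 queued → 0.631579 ms.
Queuing delay = 0.632 ms.

0.632 ms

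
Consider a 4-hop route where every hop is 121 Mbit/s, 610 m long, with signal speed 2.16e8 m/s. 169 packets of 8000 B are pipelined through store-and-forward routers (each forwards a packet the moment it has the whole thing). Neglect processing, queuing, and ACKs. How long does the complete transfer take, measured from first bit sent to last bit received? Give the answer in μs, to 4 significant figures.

90990 μs

Per-hop transmission t_tx = L/R = 64000/121000000 = 528.926 μs.
Per-hop propagation t_prop = 610/216000000 = 2.82407 μs.
Pipeline fill: first packet needs 4·t_tx to clear all hops; remaining 168 packets each add one t_tx.
Total = (4+169-1)·t_tx + 4·t_prop = 172·528.926 + 4·2.82407 = 90990 μs.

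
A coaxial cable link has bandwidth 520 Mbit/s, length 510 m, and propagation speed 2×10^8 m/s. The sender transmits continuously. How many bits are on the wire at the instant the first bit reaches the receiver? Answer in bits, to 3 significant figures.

Propagation delay = 510 / 200000000 = 2.55e-06 s.
BDP = R × t_prop = 520000000 × 2.55e-06 = 1326 bits.

1330 bits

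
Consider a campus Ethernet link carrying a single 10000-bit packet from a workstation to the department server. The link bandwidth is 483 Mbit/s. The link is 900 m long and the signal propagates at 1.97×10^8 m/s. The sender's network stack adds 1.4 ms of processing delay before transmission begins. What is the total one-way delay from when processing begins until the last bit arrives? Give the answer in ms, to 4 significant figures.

Transmission delay = L/R = 10000 / 483000000 = 0.0207039 ms.
Propagation delay = d/s = 900 m / 197000000 m/s = 0.00456853 ms.
Plus processing delay 1.4 ms = 1.4 ms.
Total = 1.425 ms.

1.425 ms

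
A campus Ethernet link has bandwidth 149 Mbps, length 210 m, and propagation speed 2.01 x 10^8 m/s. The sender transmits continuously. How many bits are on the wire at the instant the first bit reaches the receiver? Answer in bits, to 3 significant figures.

Propagation delay = 210 / 2.01e+08 = 1.04478e-06 s.
BDP = R × t_prop = 149000000 × 1.04478e-06 = 155.672 bits.

156 bits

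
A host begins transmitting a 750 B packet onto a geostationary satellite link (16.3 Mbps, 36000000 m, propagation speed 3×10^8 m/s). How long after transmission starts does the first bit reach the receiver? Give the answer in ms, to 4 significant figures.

First bit experiences only propagation delay: d/s = 36000000/300000000 = 120.0 ms.

120.0 ms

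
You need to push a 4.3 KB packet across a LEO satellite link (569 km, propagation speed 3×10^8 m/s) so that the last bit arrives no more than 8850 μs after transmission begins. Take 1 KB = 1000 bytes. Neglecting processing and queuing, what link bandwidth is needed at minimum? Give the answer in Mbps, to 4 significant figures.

L = 34400 bits.
Propagation delay = 569000 / 300000000 = 1896.67 μs.
Transmission budget = 8850 − 1896.67 = 6953.33 μs.
R ≥ L / t_tx = 34400 bits / 0.00695333 s = 4.947 Mbps.

4.947 Mbps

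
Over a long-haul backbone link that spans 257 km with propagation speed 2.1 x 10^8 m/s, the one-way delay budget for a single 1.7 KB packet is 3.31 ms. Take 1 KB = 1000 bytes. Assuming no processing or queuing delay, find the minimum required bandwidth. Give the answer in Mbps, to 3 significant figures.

6.52 Mbps

L = 13600 bits.
Propagation delay = 257000 / 210000000 = 1.22381 ms.
Transmission budget = 3.31 − 1.22381 = 2.08619 ms.
R ≥ L / t_tx = 13600 bits / 0.00208619 s = 6.52 Mbps.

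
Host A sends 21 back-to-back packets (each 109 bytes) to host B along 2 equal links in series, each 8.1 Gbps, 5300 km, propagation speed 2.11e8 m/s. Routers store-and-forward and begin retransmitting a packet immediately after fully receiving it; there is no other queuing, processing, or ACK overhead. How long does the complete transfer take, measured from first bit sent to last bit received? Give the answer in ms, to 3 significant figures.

50.2 ms

Per-hop transmission t_tx = L/R = 872/8100000000 = 0.000107654 ms.
Per-hop propagation t_prop = 5300000/211000000 = 25.1185 ms.
Pipeline fill: first packet needs 2·t_tx to clear all hops; remaining 20 packets each add one t_tx.
Total = (2+21-1)·t_tx + 2·t_prop = 22·0.000107654 + 2·25.1185 = 50.2 ms.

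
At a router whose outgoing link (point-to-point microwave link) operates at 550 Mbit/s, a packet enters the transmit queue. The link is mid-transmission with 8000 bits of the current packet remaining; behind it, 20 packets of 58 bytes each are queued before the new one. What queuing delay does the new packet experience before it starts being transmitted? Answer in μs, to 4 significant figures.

31.42 μs

Each queued packet: L/R = 464/550000000 = 0.843636 μs.
20 queued → 16.8727 μs.
Plus remaining 8000 bits of current packet: 14.5455 μs.
Queuing delay = 31.42 μs.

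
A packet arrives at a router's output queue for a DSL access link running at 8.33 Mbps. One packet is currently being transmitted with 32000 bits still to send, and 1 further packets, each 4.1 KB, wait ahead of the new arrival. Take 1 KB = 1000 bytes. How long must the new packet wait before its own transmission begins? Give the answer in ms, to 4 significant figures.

7.779 ms

Each queued packet: L/R = 32800/8330000 = 3.93758 ms.
1 queued → 3.93758 ms.
Plus remaining 32000 bits of current packet: 3.84154 ms.
Queuing delay = 7.779 ms.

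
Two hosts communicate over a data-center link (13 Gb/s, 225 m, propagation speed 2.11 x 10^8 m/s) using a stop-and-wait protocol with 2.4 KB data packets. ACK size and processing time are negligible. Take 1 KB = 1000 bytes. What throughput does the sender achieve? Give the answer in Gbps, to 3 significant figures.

5.32 Gbps

t_tx = L/R = 19200/13000000000 = 1.47692e-06 s.
t_prop = 225/211000000 = 1.06635e-06 s; RTT = 2.1327e-06 s.
Cycle = t_tx + RTT = 3.60962e-06 s.
Throughput = L / cycle = 19200 / 3.60962e-06 = 5.32 Gbps.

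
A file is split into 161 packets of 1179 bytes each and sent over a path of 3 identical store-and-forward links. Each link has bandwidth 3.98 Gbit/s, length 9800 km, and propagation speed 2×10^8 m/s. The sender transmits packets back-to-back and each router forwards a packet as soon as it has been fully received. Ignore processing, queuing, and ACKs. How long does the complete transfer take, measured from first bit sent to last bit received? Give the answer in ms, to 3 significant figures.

Per-hop transmission t_tx = L/R = 9432/3980000000 = 0.00236985 ms.
Per-hop propagation t_prop = 9800000/200000000 = 49 ms.
Pipeline fill: first packet needs 3·t_tx to clear all hops; remaining 160 packets each add one t_tx.
Total = (3+161-1)·t_tx + 3·t_prop = 163·0.00236985 + 3·49 = 147 ms.

147 ms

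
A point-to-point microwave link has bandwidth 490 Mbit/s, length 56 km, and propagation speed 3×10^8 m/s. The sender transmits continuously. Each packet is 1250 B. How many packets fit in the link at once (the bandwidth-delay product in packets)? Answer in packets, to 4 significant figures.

9.147 packets

Propagation delay = 56000 / 300000000 = 0.000186667 s.
BDP = R × t_prop = 490000000 × 0.000186667 = 91466.7 bits.
In packets of 10000 bits: 9.147 packets.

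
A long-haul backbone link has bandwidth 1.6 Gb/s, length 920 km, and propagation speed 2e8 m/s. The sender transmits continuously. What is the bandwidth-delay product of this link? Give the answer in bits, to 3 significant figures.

Propagation delay = 920000 / 200000000 = 0.0046 s.
BDP = R × t_prop = 1600000000 × 0.0046 = 7360000 bits.

7360000 bits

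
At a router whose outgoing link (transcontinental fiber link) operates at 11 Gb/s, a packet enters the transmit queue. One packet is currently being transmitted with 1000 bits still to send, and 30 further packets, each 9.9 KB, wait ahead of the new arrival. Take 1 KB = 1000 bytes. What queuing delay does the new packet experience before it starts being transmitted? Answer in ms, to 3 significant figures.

0.216 ms

Each queued packet: L/R = 79200/11000000000 = 0.0072 ms.
30 queued → 0.216 ms.
Plus remaining 1000 bits of current packet: 9.09091e-05 ms.
Queuing delay = 0.216 ms.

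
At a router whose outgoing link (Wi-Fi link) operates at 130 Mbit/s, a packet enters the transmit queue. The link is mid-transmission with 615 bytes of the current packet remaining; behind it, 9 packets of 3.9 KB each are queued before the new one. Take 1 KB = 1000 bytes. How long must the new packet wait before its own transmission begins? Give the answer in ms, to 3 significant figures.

2.20 ms

Each queued packet: L/R = 31200/130000000 = 0.24 ms.
9 queued → 2.16 ms.
Plus remaining 4920 bits of current packet: 0.0378462 ms.
Queuing delay = 2.20 ms.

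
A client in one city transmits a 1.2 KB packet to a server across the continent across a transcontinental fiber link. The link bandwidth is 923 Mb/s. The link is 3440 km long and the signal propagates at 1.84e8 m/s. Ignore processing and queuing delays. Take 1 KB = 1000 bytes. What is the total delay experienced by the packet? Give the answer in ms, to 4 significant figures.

18.71 ms

L = 9600 bits.
Transmission delay = L/R = 9600 / 923000000 = 0.0104009 ms.
Propagation delay = d/s = 3440000 m / 184000000 m/s = 18.6957 ms.
Total = 18.71 ms.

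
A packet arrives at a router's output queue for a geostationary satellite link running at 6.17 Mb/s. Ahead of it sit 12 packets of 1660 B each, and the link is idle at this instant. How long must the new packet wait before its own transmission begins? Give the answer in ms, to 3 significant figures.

Each queued packet: L/R = 13280/6170000 = 2.15235 ms.
12 queued → 25.8282 ms.
Queuing delay = 25.8 ms.

25.8 ms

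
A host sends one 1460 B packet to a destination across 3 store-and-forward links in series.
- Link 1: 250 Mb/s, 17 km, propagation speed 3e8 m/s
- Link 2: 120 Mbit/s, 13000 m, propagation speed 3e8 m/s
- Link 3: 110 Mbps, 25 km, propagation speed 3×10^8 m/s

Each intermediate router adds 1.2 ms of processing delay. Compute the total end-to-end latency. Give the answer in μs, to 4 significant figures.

L = 1460 × 8 = 11680 bits.
Transmission delays (L/R per hop): 46.72, 97.3333, 106.182 μs; sum = 250.235 μs.
Propagation delays (d/s per hop): 56.6667, 43.3333, 83.3333 μs; sum = 183.333 μs.
Processing at 2 router(s): 2 × 1.2 ms = 2400 μs.
End-to-end = 2834 μs.

2834 μs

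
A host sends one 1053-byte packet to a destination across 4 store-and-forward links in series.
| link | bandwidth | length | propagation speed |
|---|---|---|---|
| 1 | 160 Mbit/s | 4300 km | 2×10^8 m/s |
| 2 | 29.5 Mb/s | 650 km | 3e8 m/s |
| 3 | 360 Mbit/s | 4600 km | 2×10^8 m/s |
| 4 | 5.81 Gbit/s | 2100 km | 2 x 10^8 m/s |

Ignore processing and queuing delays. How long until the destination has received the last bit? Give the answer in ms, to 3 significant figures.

L = 1053 × 8 = 8424 bits.
Transmission delays (L/R per hop): 0.05265, 0.285559, 0.0234, 0.00144991 ms; sum = 0.363059 ms.
Propagation delays (d/s per hop): 21.5, 2.16667, 23, 10.5 ms; sum = 57.1667 ms.
End-to-end = 57.5 ms.

57.5 ms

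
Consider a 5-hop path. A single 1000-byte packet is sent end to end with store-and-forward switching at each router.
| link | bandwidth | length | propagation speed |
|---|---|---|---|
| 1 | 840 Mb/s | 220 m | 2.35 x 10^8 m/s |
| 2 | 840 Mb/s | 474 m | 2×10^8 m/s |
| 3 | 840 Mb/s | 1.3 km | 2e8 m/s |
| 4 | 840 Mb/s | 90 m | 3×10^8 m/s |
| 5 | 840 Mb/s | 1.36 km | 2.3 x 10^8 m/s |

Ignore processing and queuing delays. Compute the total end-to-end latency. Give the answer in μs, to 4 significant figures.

L = 1000 × 8 = 8000 bits.
Transmission delay per hop = L/R = 8000/840000000 = 9.52381 μs; 5 hops → 47.619 μs.
Propagation delays (d/s per hop): 0.93617, 2.37, 6.5, 0.3, 5.91304 μs; sum = 16.0192 μs.
End-to-end = 63.64 μs.

63.64 μs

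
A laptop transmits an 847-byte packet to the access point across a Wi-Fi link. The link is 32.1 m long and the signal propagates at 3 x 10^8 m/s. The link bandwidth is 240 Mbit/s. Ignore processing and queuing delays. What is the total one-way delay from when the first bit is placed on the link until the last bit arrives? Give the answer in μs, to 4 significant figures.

L = 847 × 8 = 6776 bits.
Transmission delay = L/R = 6776 / 240000000 = 28.2333 μs.
Propagation delay = d/s = 32.1 m / 300000000 m/s = 0.107 μs.
Total = 28.34 μs.

28.34 μs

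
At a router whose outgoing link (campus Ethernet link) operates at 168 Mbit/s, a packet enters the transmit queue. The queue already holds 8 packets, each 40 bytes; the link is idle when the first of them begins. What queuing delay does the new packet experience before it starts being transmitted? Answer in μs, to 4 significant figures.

Each queued packet: L/R = 320/168000000 = 1.90476 μs.
8 queued → 15.2381 μs.
Queuing delay = 15.24 μs.

15.24 μs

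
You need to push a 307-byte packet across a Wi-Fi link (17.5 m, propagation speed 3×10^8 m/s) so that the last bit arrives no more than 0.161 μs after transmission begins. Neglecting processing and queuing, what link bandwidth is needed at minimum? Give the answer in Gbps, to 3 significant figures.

L = 2456 bits.
Propagation delay = 17.5 / 300000000 = 0.0583333 μs.
Transmission budget = 0.161 − 0.0583333 = 0.102667 μs.
R ≥ L / t_tx = 2456 bits / 1.02667e-07 s = 23.9 Gbps.

23.9 Gbps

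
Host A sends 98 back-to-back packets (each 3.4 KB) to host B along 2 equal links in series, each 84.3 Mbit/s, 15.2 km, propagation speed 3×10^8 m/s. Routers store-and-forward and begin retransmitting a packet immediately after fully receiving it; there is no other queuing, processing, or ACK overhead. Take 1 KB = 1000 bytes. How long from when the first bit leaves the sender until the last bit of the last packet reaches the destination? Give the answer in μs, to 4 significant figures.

32040 μs

Per-hop transmission t_tx = L/R = 27200/84300000 = 322.657 μs.
Per-hop propagation t_prop = 15200/300000000 = 50.6667 μs.
Pipeline fill: first packet needs 2·t_tx to clear all hops; remaining 97 packets each add one t_tx.
Total = (2+98-1)·t_tx + 2·t_prop = 99·322.657 + 2·50.6667 = 32040 μs.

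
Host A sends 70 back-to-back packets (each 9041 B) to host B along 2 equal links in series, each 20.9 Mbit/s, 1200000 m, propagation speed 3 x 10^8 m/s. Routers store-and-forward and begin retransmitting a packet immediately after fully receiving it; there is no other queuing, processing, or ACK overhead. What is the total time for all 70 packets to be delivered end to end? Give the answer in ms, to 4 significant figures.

253.7 ms

Per-hop transmission t_tx = L/R = 72328/20900000 = 3.46067 ms.
Per-hop propagation t_prop = 1200000/300000000 = 4 ms.
Pipeline fill: first packet needs 2·t_tx to clear all hops; remaining 69 packets each add one t_tx.
Total = (2+70-1)·t_tx + 2·t_prop = 71·3.46067 + 2·4 = 253.7 ms.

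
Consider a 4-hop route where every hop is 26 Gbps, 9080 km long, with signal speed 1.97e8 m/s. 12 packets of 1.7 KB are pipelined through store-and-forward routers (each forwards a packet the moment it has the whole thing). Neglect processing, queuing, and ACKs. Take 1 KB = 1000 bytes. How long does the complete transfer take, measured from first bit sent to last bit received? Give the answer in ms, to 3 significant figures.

Per-hop transmission t_tx = L/R = 13600/26000000000 = 0.000523077 ms.
Per-hop propagation t_prop = 9080000/197000000 = 46.0914 ms.
Pipeline fill: first packet needs 4·t_tx to clear all hops; remaining 11 packets each add one t_tx.
Total = (4+12-1)·t_tx + 4·t_prop = 15·0.000523077 + 4·46.0914 = 184 ms.

184 ms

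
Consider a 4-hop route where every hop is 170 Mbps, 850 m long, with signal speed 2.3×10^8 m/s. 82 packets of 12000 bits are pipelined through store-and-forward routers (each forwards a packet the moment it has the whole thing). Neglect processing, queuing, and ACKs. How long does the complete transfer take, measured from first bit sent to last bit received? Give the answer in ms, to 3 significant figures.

6.01 ms

Per-hop transmission t_tx = L/R = 12000/170000000 = 0.0705882 ms.
Per-hop propagation t_prop = 850/2.3e+08 = 0.00369565 ms.
Pipeline fill: first packet needs 4·t_tx to clear all hops; remaining 81 packets each add one t_tx.
Total = (4+82-1)·t_tx + 4·t_prop = 85·0.0705882 + 4·0.00369565 = 6.01 ms.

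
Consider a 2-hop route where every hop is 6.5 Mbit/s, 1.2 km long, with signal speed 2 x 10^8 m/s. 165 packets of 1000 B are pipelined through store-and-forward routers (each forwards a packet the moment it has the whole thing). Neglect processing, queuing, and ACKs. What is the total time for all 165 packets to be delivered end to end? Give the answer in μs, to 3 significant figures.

Per-hop transmission t_tx = L/R = 8000/6500000 = 1230.77 μs.
Per-hop propagation t_prop = 1200/200000000 = 6 μs.
Pipeline fill: first packet needs 2·t_tx to clear all hops; remaining 164 packets each add one t_tx.
Total = (2+165-1)·t_tx + 2·t_prop = 166·1230.77 + 2·6 = 204000 μs.

204000 μs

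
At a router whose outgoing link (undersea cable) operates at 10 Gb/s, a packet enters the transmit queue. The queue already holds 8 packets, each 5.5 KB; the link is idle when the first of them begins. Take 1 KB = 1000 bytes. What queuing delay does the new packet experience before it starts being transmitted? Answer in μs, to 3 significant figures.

35.2 μs

Each queued packet: L/R = 44000/10000000000 = 4.4 μs.
8 queued → 35.2 μs.
Queuing delay = 35.2 μs.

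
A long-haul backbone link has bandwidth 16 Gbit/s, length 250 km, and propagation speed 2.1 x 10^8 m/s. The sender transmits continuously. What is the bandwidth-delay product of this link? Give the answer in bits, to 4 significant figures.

19050000 bits

Propagation delay = 250000 / 210000000 = 0.00119048 s.
BDP = R × t_prop = 16000000000 × 0.00119048 = 19047600 bits.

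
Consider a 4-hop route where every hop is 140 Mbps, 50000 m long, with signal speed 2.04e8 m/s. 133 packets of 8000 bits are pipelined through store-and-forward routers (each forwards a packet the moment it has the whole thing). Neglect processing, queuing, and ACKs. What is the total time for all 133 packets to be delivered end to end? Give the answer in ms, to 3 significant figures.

8.75 ms

Per-hop transmission t_tx = L/R = 8000/140000000 = 0.0571429 ms.
Per-hop propagation t_prop = 50000/204000000 = 0.245098 ms.
Pipeline fill: first packet needs 4·t_tx to clear all hops; remaining 132 packets each add one t_tx.
Total = (4+133-1)·t_tx + 4·t_prop = 136·0.0571429 + 4·0.245098 = 8.75 ms.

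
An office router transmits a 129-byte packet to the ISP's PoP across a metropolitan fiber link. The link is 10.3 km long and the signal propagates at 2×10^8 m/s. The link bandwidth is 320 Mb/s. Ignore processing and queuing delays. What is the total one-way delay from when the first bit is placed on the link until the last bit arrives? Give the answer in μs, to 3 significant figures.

54.7 μs

L = 129 × 8 = 1032 bits.
Transmission delay = L/R = 1032 / 320000000 = 3.225 μs.
Propagation delay = d/s = 10300 m / 200000000 m/s = 51.5 μs.
Total = 54.7 μs.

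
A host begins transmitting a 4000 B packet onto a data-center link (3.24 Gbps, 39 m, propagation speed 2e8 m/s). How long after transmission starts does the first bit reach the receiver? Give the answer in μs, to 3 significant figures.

0.195 μs

First bit experiences only propagation delay: d/s = 39/200000000 = 0.195 μs.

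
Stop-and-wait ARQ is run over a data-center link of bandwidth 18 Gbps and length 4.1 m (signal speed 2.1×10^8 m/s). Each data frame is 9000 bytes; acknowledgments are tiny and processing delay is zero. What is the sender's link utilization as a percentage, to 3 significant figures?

t_tx = L/R = 72000/18000000000 = 4e-06 s.
t_prop = 4.1/210000000 = 1.95238e-08 s; RTT = 3.90476e-08 s.
Cycle = t_tx + RTT = 4.03905e-06 s.
Utilization = t_tx / cycle = 4e-06/4.03905e-06 = 99.0 %.

99.0 %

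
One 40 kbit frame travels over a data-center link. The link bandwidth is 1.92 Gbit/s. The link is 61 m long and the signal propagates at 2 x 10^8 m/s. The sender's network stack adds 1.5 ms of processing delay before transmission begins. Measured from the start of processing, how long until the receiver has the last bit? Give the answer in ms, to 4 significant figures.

L = 40000 bits.
Transmission delay = L/R = 40000 / 1920000000 = 0.0208333 ms.
Propagation delay = d/s = 61 m / 200000000 m/s = 0.000305 ms.
Plus processing delay 1.5 ms = 1.5 ms.
Total = 1.521 ms.

1.521 ms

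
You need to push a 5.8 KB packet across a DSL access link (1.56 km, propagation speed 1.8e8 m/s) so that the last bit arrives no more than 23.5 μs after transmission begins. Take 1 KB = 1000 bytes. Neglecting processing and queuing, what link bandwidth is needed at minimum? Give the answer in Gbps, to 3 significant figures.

L = 46400 bits.
Propagation delay = 1560 / 180000000 = 8.66667 μs.
Transmission budget = 23.5 − 8.66667 = 14.8333 μs.
R ≥ L / t_tx = 46400 bits / 1.48333e-05 s = 3.13 Gbps.

3.13 Gbps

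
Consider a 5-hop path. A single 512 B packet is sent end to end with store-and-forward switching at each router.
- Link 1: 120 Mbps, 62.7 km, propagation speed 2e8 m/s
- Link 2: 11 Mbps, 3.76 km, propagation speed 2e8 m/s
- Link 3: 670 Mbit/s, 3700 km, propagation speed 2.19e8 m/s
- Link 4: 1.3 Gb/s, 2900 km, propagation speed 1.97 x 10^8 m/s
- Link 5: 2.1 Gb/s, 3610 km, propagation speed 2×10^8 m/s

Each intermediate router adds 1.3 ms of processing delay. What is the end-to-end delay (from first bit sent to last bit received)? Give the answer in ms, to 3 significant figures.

L = 512 × 8 = 4096 bits.
Transmission delays (L/R per hop): 0.0341333, 0.372364, 0.00611343, 0.00315077, 0.00195048 ms; sum = 0.417712 ms.
Propagation delays (d/s per hop): 0.3135, 0.0188, 16.895, 14.7208, 18.05 ms; sum = 49.9981 ms.
Processing at 4 router(s): 4 × 1.3 ms = 5.2 ms.
End-to-end = 55.6 ms.

55.6 ms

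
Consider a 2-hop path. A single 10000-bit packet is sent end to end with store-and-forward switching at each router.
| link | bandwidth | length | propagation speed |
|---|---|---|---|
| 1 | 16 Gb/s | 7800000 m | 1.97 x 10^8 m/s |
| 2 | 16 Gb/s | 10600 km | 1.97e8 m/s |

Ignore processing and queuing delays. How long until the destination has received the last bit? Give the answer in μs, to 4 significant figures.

93400 μs

Transmission delay per hop = L/R = 10000/16000000000 = 0.625 μs; 2 hops → 1.25 μs.
Propagation delays (d/s per hop): 39593.9, 53807.1 μs; sum = 93401 μs.
End-to-end = 93400 μs.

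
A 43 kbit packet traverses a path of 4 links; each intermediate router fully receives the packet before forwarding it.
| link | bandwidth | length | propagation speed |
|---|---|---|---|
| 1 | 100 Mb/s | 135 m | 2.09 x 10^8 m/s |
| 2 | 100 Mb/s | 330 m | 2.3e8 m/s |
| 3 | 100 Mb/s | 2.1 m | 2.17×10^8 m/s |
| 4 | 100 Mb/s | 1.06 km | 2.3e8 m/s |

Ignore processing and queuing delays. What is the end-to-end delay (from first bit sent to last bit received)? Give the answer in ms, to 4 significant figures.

1.727 ms

L = 43000 bits.
Transmission delay per hop = L/R = 43000/100000000 = 0.43 ms; 4 hops → 1.72 ms.
Propagation delays (d/s per hop): 0.000645933, 0.00143478, 9.67742e-06, 0.0046087 ms; sum = 0.00669909 ms.
End-to-end = 1.727 ms.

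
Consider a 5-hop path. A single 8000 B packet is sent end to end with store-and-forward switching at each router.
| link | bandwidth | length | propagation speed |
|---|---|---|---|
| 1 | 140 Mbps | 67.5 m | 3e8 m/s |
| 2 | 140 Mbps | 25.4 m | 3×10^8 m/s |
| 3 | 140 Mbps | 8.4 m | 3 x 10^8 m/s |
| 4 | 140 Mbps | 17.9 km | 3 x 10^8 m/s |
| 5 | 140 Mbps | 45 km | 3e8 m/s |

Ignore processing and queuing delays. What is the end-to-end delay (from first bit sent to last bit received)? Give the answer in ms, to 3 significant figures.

2.50 ms

L = 8000 × 8 = 64000 bits.
Transmission delay per hop = L/R = 64000/140000000 = 0.457143 ms; 5 hops → 2.28571 ms.
Propagation delays (d/s per hop): 0.000225, 8.46667e-05, 2.8e-05, 0.0596667, 0.15 ms; sum = 0.210004 ms.
End-to-end = 2.50 ms.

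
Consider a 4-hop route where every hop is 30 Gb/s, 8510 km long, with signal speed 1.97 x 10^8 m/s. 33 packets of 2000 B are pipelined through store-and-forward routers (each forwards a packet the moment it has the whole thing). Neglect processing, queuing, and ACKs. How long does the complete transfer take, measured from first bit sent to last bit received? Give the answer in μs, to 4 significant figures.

172800 μs

Per-hop transmission t_tx = L/R = 16000/30000000000 = 0.533333 μs.
Per-hop propagation t_prop = 8510000/197000000 = 43198 μs.
Pipeline fill: first packet needs 4·t_tx to clear all hops; remaining 32 packets each add one t_tx.
Total = (4+33-1)·t_tx + 4·t_prop = 36·0.533333 + 4·43198 = 172800 μs.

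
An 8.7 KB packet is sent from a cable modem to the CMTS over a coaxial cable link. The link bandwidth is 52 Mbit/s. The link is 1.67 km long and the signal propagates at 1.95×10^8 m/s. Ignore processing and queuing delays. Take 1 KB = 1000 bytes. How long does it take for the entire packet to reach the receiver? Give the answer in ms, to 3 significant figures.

L = 69600 bits.
Transmission delay = L/R = 69600 / 52000000 = 1.33846 ms.
Propagation delay = d/s = 1670 m / 195000000 m/s = 0.0085641 ms.
Total = 1.35 ms.

1.35 ms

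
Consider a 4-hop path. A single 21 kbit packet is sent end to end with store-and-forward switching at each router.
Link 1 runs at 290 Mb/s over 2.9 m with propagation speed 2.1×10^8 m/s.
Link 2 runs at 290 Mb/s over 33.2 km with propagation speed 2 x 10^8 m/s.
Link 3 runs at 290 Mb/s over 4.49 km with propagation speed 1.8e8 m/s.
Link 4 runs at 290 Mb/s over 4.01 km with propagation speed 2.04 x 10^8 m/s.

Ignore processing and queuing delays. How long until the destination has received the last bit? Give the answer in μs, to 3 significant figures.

500 μs

L = 21000 bits.
Transmission delay per hop = L/R = 21000/290000000 = 72.4138 μs; 4 hops → 289.655 μs.
Propagation delays (d/s per hop): 0.0138095, 166, 24.9444, 19.6569 μs; sum = 210.615 μs.
End-to-end = 500 μs.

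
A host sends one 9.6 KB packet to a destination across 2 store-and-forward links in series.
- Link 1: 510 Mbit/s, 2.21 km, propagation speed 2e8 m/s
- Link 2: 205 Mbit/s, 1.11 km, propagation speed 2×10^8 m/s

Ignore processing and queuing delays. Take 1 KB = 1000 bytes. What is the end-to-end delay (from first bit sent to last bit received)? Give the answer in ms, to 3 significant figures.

L = 76800 bits.
Transmission delays (L/R per hop): 0.150588, 0.374634 ms; sum = 0.525222 ms.
Propagation delays (d/s per hop): 0.01105, 0.00555 ms; sum = 0.0166 ms.
End-to-end = 0.542 ms.

0.542 ms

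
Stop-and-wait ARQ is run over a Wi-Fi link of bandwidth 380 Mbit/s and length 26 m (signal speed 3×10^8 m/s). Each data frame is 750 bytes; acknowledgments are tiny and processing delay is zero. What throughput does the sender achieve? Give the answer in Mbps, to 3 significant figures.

t_tx = L/R = 6000/380000000 = 1.57895e-05 s.
t_prop = 26/300000000 = 8.66667e-08 s; RTT = 1.73333e-07 s.
Cycle = t_tx + RTT = 1.59628e-05 s.
Throughput = L / cycle = 6000 / 1.59628e-05 = 376 Mbps.

376 Mbps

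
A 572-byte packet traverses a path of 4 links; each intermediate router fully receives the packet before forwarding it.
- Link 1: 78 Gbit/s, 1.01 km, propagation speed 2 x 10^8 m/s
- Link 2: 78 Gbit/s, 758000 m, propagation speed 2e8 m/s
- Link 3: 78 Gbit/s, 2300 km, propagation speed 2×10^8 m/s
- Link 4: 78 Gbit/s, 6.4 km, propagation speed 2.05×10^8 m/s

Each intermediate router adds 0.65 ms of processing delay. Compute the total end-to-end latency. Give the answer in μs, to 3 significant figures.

17300 μs

L = 572 × 8 = 4576 bits.
Transmission delay per hop = L/R = 4576/78000000000 = 0.0586667 μs; 4 hops → 0.234667 μs.
Propagation delays (d/s per hop): 5.05, 3790, 11500, 31.2195 μs; sum = 15326.3 μs.
Processing at 3 router(s): 3 × 0.65 ms = 1950 μs.
End-to-end = 17300 μs.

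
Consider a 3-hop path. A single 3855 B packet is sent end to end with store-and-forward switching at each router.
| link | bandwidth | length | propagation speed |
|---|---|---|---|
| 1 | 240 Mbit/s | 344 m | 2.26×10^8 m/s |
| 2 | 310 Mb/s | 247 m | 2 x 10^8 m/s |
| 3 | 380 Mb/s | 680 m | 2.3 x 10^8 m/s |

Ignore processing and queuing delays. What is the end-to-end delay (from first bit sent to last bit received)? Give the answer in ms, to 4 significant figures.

0.3149 ms

L = 3855 × 8 = 30840 bits.
Transmission delays (L/R per hop): 0.1285, 0.0994839, 0.0811579 ms; sum = 0.309142 ms.
Propagation delays (d/s per hop): 0.00152212, 0.001235, 0.00295652 ms; sum = 0.00571365 ms.
End-to-end = 0.3149 ms.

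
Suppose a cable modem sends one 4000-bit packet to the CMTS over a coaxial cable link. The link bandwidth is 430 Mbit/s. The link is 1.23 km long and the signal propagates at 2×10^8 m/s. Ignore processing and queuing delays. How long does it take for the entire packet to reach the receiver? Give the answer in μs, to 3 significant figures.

15.5 μs

Transmission delay = L/R = 4000 / 430000000 = 9.30233 μs.
Propagation delay = d/s = 1230 m / 200000000 m/s = 6.15 μs.
Total = 15.5 μs.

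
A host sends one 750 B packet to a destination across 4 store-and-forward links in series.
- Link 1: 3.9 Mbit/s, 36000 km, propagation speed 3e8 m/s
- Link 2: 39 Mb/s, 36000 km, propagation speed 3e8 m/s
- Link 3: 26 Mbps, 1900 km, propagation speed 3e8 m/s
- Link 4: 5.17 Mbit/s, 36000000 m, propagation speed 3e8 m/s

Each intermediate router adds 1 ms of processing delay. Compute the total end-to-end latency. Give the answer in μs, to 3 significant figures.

L = 750 × 8 = 6000 bits.
Transmission delays (L/R per hop): 1538.46, 153.846, 230.769, 1160.54 μs; sum = 3083.62 μs.
Propagation delays (d/s per hop): 120000, 120000, 6333.33, 120000 μs; sum = 366333 μs.
Processing at 3 router(s): 3 × 1 ms = 3000 μs.
End-to-end = 372000 μs.

372000 μs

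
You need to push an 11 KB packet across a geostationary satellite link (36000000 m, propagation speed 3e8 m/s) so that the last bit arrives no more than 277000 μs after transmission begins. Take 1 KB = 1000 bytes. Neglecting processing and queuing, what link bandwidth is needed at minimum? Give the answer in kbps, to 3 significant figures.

L = 88000 bits.
Propagation delay = 36000000 / 300000000 = 120000 μs.
Transmission budget = 277000 − 120000 = 157000 μs.
R ≥ L / t_tx = 88000 bits / 0.157 s = 561 kbps.

561 kbps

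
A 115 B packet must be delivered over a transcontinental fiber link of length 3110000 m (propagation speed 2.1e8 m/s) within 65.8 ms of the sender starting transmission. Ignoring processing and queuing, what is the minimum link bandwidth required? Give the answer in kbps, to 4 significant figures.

18.04 kbps

L = 920 bits.
Propagation delay = 3110000 / 210000000 = 14.8095 ms.
Transmission budget = 65.8 − 14.8095 = 50.9905 ms.
R ≥ L / t_tx = 920 bits / 0.0509905 s = 18.04 kbps.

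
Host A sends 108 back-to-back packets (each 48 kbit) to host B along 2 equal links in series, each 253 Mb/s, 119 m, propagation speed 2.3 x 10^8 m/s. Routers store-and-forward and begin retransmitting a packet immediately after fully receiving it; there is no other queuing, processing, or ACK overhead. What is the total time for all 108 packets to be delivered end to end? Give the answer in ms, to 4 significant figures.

Per-hop transmission t_tx = L/R = 48000/253000000 = 0.189723 ms.
Per-hop propagation t_prop = 119/2.3e+08 = 0.000517391 ms.
Pipeline fill: first packet needs 2·t_tx to clear all hops; remaining 107 packets each add one t_tx.
Total = (2+108-1)·t_tx + 2·t_prop = 109·0.189723 + 2·0.000517391 = 20.68 ms.

20.68 ms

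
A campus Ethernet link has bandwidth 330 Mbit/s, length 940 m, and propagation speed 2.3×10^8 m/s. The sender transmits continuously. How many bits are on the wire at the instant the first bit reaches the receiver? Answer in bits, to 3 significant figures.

1350 bits

Propagation delay = 940 / 2.3e+08 = 4.08696e-06 s.
BDP = R × t_prop = 330000000 × 4.08696e-06 = 1348.7 bits.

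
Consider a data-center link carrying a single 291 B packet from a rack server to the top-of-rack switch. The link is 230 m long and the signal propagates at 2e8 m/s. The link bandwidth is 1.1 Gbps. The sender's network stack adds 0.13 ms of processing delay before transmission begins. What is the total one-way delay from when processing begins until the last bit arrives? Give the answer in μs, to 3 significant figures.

133 μs

L = 291 × 8 = 2328 bits.
Transmission delay = L/R = 2328 / 1100000000 = 2.11636 μs.
Propagation delay = d/s = 230 m / 200000000 m/s = 1.15 μs.
Plus processing delay 0.13 ms = 130 μs.
Total = 133 μs.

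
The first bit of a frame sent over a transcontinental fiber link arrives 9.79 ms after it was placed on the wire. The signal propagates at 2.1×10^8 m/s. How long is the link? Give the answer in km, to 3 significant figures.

d = s × t_prop = 210000000 × 0.00979 = 2060 km.

2060 km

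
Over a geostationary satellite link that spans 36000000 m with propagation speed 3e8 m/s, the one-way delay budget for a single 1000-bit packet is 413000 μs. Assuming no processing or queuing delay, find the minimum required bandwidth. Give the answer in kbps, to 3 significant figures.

3.41 kbps

Propagation delay = 36000000 / 300000000 = 120000 μs.
Transmission budget = 413000 − 120000 = 293000 μs.
R ≥ L / t_tx = 1000 bits / 0.293 s = 3.41 kbps.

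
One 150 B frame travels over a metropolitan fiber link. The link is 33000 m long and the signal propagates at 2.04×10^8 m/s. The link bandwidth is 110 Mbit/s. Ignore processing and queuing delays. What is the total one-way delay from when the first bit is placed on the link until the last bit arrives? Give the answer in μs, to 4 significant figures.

L = 150 × 8 = 1200 bits.
Transmission delay = L/R = 1200 / 110000000 = 10.9091 μs.
Propagation delay = d/s = 33000 m / 204000000 m/s = 161.765 μs.
Total = 172.7 μs.

172.7 μs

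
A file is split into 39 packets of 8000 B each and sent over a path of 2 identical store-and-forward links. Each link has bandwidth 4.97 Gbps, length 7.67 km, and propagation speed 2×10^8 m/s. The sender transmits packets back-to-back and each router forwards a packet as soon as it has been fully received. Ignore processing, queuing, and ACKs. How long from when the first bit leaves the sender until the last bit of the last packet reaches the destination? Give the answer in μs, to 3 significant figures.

Per-hop transmission t_tx = L/R = 64000/4970000000 = 12.8773 μs.
Per-hop propagation t_prop = 7670/200000000 = 38.35 μs.
Pipeline fill: first packet needs 2·t_tx to clear all hops; remaining 38 packets each add one t_tx.
Total = (2+39-1)·t_tx + 2·t_prop = 40·12.8773 + 2·38.35 = 592 μs.

592 μs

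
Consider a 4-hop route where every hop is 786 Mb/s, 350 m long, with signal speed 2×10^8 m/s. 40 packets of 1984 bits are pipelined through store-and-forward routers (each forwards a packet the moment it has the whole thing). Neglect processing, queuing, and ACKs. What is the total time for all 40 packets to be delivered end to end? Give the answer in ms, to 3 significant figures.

0.116 ms

Per-hop transmission t_tx = L/R = 1984/786000000 = 0.00252417 ms.
Per-hop propagation t_prop = 350/200000000 = 0.00175 ms.
Pipeline fill: first packet needs 4·t_tx to clear all hops; remaining 39 packets each add one t_tx.
Total = (4+40-1)·t_tx + 4·t_prop = 43·0.00252417 + 4·0.00175 = 0.116 ms.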